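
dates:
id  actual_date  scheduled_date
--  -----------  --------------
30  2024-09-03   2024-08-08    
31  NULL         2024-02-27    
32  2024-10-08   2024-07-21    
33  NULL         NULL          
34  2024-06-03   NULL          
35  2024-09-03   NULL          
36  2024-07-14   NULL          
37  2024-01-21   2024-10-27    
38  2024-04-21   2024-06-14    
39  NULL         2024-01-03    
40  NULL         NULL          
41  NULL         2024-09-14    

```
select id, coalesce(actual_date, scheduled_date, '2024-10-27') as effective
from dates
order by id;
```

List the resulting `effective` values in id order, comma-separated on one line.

2024-09-03, 2024-02-27, 2024-10-08, 2024-10-27, 2024-06-03, 2024-09-03, 2024-07-14, 2024-01-21, 2024-04-21, 2024-01-03, 2024-10-27, 2024-09-14

id=30: actual_date=2024-09-03 → 2024-09-03
id=31: actual_date=NULL, scheduled_date=2024-02-27 → 2024-02-27
id=32: actual_date=2024-10-08 → 2024-10-08
id=33: actual_date=NULL, scheduled_date=NULL, → literal 2024-10-27 → 2024-10-27
id=34: actual_date=2024-06-03 → 2024-06-03
id=35: actual_date=2024-09-03 → 2024-09-03
id=36: actual_date=2024-07-14 → 2024-07-14
id=37: actual_date=2024-01-21 → 2024-01-21
id=38: actual_date=2024-04-21 → 2024-04-21
id=39: actual_date=NULL, scheduled_date=2024-01-03 → 2024-01-03
id=40: actual_date=NULL, scheduled_date=NULL, → literal 2024-10-27 → 2024-10-27
id=41: actual_date=NULL, scheduled_date=2024-09-14 → 2024-09-14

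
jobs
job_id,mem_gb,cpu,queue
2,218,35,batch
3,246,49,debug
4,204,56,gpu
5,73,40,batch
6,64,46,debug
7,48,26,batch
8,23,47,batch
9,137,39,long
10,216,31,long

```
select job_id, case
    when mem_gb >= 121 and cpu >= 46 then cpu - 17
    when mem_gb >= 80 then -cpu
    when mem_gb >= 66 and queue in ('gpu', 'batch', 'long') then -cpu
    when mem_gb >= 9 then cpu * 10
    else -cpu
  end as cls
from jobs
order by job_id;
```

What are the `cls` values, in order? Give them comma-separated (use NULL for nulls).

-35, 32, 39, -40, 460, 260, 470, -39, -31

job_id=2: mem_gb >= 80 → -35
job_id=3: mem_gb >= 121 and cpu >= 46 → 32
job_id=4: mem_gb >= 121 and cpu >= 46 → 39
job_id=5: mem_gb >= 66 and queue in ('gpu', 'batch', 'long') → -40
job_id=6: mem_gb >= 9 → 460
job_id=7: mem_gb >= 9 → 260
job_id=8: mem_gb >= 9 → 470
job_id=9: mem_gb >= 80 → -39
job_id=10: mem_gb >= 80 → -31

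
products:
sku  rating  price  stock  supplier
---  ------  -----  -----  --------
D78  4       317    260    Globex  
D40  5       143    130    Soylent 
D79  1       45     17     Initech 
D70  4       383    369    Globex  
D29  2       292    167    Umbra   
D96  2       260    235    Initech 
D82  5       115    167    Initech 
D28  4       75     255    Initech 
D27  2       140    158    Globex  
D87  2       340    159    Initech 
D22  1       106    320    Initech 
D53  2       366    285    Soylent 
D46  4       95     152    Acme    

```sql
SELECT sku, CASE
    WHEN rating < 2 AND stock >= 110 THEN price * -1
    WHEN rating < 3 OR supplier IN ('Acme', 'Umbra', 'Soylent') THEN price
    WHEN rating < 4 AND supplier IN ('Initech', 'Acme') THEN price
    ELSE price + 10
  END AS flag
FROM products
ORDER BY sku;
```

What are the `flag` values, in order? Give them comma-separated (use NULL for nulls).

sku=D22: rating < 2 AND stock >= 110 → -106
sku=D27: rating < 3 OR supplier IN ('Acme', 'Umbra', 'Soylent') → 140
sku=D28: ELSE → 85
sku=D29: rating < 3 OR supplier IN ('Acme', 'Umbra', 'Soylent') → 292
sku=D40: rating < 3 OR supplier IN ('Acme', 'Umbra', 'Soylent') → 143
sku=D46: rating < 3 OR supplier IN ('Acme', 'Umbra', 'Soylent') → 95
sku=D53: rating < 3 OR supplier IN ('Acme', 'Umbra', 'Soylent') → 366
sku=D70: ELSE → 393
sku=D78: ELSE → 327
sku=D79: rating < 3 OR supplier IN ('Acme', 'Umbra', 'Soylent') → 45
sku=D82: ELSE → 125
sku=D87: rating < 3 OR supplier IN ('Acme', 'Umbra', 'Soylent') → 340
sku=D96: rating < 3 OR supplier IN ('Acme', 'Umbra', 'Soylent') → 260

-106, 140, 85, 292, 143, 95, 366, 393, 327, 45, 125, 340, 260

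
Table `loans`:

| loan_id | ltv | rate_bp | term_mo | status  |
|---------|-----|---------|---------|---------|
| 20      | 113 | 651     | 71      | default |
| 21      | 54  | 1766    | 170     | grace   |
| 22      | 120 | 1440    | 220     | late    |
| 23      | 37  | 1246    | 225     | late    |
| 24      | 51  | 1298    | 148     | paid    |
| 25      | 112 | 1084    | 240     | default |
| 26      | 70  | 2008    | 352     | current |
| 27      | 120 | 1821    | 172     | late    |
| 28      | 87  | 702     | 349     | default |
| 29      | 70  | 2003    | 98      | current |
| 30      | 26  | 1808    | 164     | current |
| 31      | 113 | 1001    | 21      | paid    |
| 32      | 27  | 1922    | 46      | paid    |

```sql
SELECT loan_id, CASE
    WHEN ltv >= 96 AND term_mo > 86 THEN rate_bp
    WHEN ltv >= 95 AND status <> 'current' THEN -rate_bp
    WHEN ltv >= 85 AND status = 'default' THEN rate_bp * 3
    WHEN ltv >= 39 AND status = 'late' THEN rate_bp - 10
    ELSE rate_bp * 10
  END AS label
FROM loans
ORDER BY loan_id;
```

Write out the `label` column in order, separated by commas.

loan_id=20: ltv >= 95 AND status <> 'current' → -651
loan_id=21: ELSE → 17660
loan_id=22: ltv >= 96 AND term_mo > 86 → 1440
loan_id=23: ELSE → 12460
loan_id=24: ELSE → 12980
loan_id=25: ltv >= 96 AND term_mo > 86 → 1084
loan_id=26: ELSE → 20080
loan_id=27: ltv >= 96 AND term_mo > 86 → 1821
loan_id=28: ltv >= 85 AND status = 'default' → 2106
loan_id=29: ELSE → 20030
loan_id=30: ELSE → 18080
loan_id=31: ltv >= 95 AND status <> 'current' → -1001
loan_id=32: ELSE → 19220

-651, 17660, 1440, 12460, 12980, 1084, 20080, 1821, 2106, 20030, 18080, -1001, 19220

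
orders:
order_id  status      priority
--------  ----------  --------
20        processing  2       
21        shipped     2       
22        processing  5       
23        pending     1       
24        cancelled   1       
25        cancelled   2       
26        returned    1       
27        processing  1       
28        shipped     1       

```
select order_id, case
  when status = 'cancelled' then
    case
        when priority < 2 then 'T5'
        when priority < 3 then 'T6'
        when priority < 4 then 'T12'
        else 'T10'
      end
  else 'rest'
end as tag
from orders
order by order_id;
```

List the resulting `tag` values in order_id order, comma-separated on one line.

rest, rest, rest, rest, T5, T6, rest, rest, rest

order_id=20: status='processing' → outer ELSE → rest
order_id=21: status='shipped' → outer ELSE → rest
order_id=22: status='processing' → outer ELSE → rest
order_id=23: status='pending' → outer ELSE → rest
order_id=24: status='cancelled' → inner[priority < 2] → T5
order_id=25: status='cancelled' → inner[priority < 3] → T6
order_id=26: status='returned' → outer ELSE → rest
order_id=27: status='processing' → outer ELSE → rest
order_id=28: status='shipped' → outer ELSE → rest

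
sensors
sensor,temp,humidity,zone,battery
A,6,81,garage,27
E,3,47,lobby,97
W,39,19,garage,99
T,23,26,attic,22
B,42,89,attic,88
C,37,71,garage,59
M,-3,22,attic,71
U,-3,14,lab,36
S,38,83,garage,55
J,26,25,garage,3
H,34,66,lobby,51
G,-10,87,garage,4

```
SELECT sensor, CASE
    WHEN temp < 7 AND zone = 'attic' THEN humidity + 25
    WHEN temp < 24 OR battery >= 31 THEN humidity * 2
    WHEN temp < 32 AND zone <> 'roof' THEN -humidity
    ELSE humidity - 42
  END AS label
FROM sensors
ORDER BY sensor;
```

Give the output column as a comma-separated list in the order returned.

sensor=A: temp < 24 OR battery >= 31 → 162
sensor=B: temp < 24 OR battery >= 31 → 178
sensor=C: temp < 24 OR battery >= 31 → 142
sensor=E: temp < 24 OR battery >= 31 → 94
sensor=G: temp < 24 OR battery >= 31 → 174
sensor=H: temp < 24 OR battery >= 31 → 132
sensor=J: temp < 32 AND zone <> 'roof' → -25
sensor=M: temp < 7 AND zone = 'attic' → 47
sensor=S: temp < 24 OR battery >= 31 → 166
sensor=T: temp < 24 OR battery >= 31 → 52
sensor=U: temp < 24 OR battery >= 31 → 28
sensor=W: temp < 24 OR battery >= 31 → 38

162, 178, 142, 94, 174, 132, -25, 47, 166, 52, 28, 38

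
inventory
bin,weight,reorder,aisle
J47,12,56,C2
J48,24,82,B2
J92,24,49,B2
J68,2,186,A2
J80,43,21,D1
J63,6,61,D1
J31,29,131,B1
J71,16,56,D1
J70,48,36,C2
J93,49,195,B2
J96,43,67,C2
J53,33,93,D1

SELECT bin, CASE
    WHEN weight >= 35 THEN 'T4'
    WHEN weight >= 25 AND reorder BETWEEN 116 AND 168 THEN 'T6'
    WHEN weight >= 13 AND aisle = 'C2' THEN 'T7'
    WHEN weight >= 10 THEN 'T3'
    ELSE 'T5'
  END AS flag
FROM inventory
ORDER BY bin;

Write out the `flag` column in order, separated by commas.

T6, T3, T3, T3, T5, T5, T4, T3, T4, T3, T4, T4

bin=J31: weight >= 25 AND reorder BETWEEN 116 AND 168 → T6
bin=J47: weight >= 10 → T3
bin=J48: weight >= 10 → T3
bin=J53: weight >= 10 → T3
bin=J63: ELSE → T5
bin=J68: ELSE → T5
bin=J70: weight >= 35 → T4
bin=J71: weight >= 10 → T3
bin=J80: weight >= 35 → T4
bin=J92: weight >= 10 → T3
bin=J93: weight >= 35 → T4
bin=J96: weight >= 35 → T4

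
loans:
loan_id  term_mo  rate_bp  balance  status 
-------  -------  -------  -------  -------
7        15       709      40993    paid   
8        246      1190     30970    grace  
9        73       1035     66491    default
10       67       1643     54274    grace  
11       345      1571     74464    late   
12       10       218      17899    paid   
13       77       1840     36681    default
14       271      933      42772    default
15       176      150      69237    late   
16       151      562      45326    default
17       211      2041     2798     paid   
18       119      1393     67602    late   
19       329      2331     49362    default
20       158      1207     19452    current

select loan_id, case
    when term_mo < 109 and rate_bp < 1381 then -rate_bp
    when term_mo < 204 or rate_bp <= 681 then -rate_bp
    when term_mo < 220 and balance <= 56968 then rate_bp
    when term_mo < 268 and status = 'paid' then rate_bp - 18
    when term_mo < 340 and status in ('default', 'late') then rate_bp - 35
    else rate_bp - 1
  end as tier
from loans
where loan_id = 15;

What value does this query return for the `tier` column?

-150

loan_id = 15: term_mo=176, rate_bp=150, balance=69237, status=late.
term_mo < 109 and rate_bp < 1381 → false
term_mo < 204 or rate_bp <= 681 → true → -150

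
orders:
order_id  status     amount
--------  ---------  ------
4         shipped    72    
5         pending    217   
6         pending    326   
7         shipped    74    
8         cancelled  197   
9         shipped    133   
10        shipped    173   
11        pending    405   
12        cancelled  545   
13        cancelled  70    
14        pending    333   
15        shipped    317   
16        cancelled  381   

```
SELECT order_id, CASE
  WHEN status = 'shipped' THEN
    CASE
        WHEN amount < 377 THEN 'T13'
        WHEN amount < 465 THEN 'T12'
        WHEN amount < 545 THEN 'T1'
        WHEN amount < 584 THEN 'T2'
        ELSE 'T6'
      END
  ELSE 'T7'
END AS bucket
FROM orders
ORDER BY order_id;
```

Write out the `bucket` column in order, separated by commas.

T13, T7, T7, T13, T7, T13, T13, T7, T7, T7, T7, T13, T7

order_id=4: status='shipped' → inner[amount < 377] → T13
order_id=5: status='pending' → outer ELSE → T7
order_id=6: status='pending' → outer ELSE → T7
order_id=7: status='shipped' → inner[amount < 377] → T13
order_id=8: status='cancelled' → outer ELSE → T7
order_id=9: status='shipped' → inner[amount < 377] → T13
order_id=10: status='shipped' → inner[amount < 377] → T13
order_id=11: status='pending' → outer ELSE → T7
order_id=12: status='cancelled' → outer ELSE → T7
order_id=13: status='cancelled' → outer ELSE → T7
order_id=14: status='pending' → outer ELSE → T7
order_id=15: status='shipped' → inner[amount < 377] → T13
order_id=16: status='cancelled' → outer ELSE → T7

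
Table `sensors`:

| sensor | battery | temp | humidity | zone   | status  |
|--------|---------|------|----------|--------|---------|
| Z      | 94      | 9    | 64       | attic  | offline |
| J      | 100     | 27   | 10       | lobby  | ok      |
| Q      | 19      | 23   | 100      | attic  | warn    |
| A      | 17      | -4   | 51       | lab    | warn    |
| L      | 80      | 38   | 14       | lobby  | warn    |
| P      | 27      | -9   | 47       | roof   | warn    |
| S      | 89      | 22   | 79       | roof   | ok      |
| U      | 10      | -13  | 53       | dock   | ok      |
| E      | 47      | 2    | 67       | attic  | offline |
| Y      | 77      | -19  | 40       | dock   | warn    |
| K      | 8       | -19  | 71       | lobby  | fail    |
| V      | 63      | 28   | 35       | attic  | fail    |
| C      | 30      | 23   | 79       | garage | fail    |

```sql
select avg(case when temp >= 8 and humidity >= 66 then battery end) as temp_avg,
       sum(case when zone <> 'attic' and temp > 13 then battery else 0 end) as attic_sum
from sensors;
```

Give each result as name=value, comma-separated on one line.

[temp_avg: temp >= 8 and humidity >= 66]
sensor=Z: ✗
sensor=J: ✗
sensor=Q: ✓ → 19
sensor=A: ✗
sensor=L: ✗
sensor=P: ✗
sensor=S: ✓ → 89
sensor=U: ✗
sensor=E: ✗
sensor=Y: ✗
sensor=K: ✗
sensor=V: ✗
sensor=C: ✓ → 30
temp_avg = (19 + 89 + 30) / 3 = 46
—
[attic_sum: zone <> 'attic' and temp > 13]
sensor=Z: ✗
sensor=J: ✓ → 100
sensor=Q: ✗
sensor=A: ✗
sensor=L: ✓ → 80
sensor=P: ✗
sensor=S: ✓ → 89
sensor=U: ✗
sensor=E: ✗
sensor=Y: ✗
sensor=K: ✗
sensor=V: ✗
sensor=C: ✓ → 30
attic_sum = 100 + 80 + 89 + 30 = 299

temp_avg=46, attic_sum=299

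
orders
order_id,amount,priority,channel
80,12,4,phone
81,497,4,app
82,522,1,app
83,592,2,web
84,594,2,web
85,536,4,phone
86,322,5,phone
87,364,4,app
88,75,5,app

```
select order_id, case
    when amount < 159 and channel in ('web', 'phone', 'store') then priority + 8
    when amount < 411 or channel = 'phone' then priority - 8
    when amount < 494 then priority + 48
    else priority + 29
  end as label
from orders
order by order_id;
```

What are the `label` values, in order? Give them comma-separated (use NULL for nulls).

order_id=80: amount < 159 and channel in ('web', 'phone', 'store') → 12
order_id=81: ELSE → 33
order_id=82: ELSE → 30
order_id=83: ELSE → 31
order_id=84: ELSE → 31
order_id=85: amount < 411 or channel = 'phone' → -4
order_id=86: amount < 411 or channel = 'phone' → -3
order_id=87: amount < 411 or channel = 'phone' → -4
order_id=88: amount < 411 or channel = 'phone' → -3

12, 33, 30, 31, 31, -4, -3, -4, -3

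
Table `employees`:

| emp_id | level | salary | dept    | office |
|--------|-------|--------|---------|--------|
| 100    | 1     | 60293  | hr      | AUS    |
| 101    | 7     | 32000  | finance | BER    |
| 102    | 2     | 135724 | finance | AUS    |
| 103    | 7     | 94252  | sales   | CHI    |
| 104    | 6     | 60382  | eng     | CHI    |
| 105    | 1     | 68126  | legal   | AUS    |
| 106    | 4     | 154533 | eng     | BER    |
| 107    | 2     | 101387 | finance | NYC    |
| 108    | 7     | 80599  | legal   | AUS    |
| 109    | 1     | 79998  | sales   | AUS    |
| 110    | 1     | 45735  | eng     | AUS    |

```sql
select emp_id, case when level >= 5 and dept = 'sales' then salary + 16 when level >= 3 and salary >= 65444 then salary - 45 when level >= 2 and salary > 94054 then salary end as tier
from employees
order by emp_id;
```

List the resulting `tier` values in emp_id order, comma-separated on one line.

NULL, NULL, 135724, 94268, NULL, NULL, 154488, 101387, 80554, NULL, NULL

emp_id=100: (no match → NULL) → NULL
emp_id=101: (no match → NULL) → NULL
emp_id=102: level >= 2 and salary > 94054 → 135724
emp_id=103: level >= 5 and dept = 'sales' → 94268
emp_id=104: (no match → NULL) → NULL
emp_id=105: (no match → NULL) → NULL
emp_id=106: level >= 3 and salary >= 65444 → 154488
emp_id=107: level >= 2 and salary > 94054 → 101387
emp_id=108: level >= 3 and salary >= 65444 → 80554
emp_id=109: (no match → NULL) → NULL
emp_id=110: (no match → NULL) → NULL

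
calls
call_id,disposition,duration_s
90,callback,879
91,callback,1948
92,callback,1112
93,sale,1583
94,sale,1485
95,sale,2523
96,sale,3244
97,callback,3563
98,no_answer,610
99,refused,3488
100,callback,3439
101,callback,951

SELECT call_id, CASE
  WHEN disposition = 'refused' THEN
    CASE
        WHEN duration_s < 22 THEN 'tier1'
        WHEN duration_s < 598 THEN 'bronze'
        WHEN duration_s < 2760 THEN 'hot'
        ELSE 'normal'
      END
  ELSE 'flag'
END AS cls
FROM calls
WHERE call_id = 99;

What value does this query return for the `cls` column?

normal

call_id = 99: disposition=refused, duration_s=3488.
disposition='refused' → inner[ELSE] → normal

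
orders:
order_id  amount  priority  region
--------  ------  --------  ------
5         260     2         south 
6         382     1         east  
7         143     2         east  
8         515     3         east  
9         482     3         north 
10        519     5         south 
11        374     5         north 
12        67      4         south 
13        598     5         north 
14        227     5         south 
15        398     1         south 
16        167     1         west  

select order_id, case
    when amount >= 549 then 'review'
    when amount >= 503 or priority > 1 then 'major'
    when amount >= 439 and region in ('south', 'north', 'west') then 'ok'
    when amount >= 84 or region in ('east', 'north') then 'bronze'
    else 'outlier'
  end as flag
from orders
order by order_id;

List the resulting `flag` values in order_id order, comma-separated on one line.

order_id=5: amount >= 503 or priority > 1 → major
order_id=6: amount >= 84 or region in ('east', 'north') → bronze
order_id=7: amount >= 503 or priority > 1 → major
order_id=8: amount >= 503 or priority > 1 → major
order_id=9: amount >= 503 or priority > 1 → major
order_id=10: amount >= 503 or priority > 1 → major
order_id=11: amount >= 503 or priority > 1 → major
order_id=12: amount >= 503 or priority > 1 → major
order_id=13: amount >= 549 → review
order_id=14: amount >= 503 or priority > 1 → major
order_id=15: amount >= 84 or region in ('east', 'north') → bronze
order_id=16: amount >= 84 or region in ('east', 'north') → bronze

major, bronze, major, major, major, major, major, major, review, major, bronze, bronze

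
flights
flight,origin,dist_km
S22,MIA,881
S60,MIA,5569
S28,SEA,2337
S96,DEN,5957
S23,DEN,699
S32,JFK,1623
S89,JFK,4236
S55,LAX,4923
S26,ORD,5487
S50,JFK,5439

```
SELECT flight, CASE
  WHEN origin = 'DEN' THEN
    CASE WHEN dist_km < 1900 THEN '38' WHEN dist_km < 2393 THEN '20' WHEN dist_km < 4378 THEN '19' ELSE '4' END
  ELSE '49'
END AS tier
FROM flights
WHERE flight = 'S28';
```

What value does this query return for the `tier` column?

flight = S28: origin=SEA, dist_km=2337.
origin='SEA' → outer ELSE → 49

49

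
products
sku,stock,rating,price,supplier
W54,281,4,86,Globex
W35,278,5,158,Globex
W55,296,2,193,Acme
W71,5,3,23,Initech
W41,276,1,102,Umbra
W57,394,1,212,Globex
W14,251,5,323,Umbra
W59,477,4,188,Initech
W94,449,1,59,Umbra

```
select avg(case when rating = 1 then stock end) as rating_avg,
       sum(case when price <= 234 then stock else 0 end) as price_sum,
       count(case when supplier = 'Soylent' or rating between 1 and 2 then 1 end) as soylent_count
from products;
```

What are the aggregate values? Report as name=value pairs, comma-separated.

rating_avg=373, price_sum=2456, soylent_count=4

[rating_avg: rating = 1]
sku=W54: ✗
sku=W35: ✗
sku=W55: ✗
sku=W71: ✗
sku=W41: ✓ → 276
sku=W57: ✓ → 394
sku=W14: ✗
sku=W59: ✗
sku=W94: ✓ → 449
rating_avg = (276 + 394 + 449) / 3 = 373
—
[price_sum: price <= 234]
sku=W54: ✓ → 281
sku=W35: ✓ → 278
sku=W55: ✓ → 296
sku=W71: ✓ → 5
sku=W41: ✓ → 276
sku=W57: ✓ → 394
sku=W14: ✗
sku=W59: ✓ → 477
sku=W94: ✓ → 449
price_sum = 281 + 278 + 296 + 5 + 276 + 394 + 477 + 449 = 2456
—
[soylent_count: supplier = 'Soylent' or rating between 1 and 2]
sku=W54: ✗
sku=W35: ✗
sku=W55: ✓ → 1
sku=W71: ✗
sku=W41: ✓ → 1
sku=W57: ✓ → 1
sku=W14: ✗
sku=W59: ✗
sku=W94: ✓ → 1
soylent_count = COUNT(1, 1, 1, 1) = 4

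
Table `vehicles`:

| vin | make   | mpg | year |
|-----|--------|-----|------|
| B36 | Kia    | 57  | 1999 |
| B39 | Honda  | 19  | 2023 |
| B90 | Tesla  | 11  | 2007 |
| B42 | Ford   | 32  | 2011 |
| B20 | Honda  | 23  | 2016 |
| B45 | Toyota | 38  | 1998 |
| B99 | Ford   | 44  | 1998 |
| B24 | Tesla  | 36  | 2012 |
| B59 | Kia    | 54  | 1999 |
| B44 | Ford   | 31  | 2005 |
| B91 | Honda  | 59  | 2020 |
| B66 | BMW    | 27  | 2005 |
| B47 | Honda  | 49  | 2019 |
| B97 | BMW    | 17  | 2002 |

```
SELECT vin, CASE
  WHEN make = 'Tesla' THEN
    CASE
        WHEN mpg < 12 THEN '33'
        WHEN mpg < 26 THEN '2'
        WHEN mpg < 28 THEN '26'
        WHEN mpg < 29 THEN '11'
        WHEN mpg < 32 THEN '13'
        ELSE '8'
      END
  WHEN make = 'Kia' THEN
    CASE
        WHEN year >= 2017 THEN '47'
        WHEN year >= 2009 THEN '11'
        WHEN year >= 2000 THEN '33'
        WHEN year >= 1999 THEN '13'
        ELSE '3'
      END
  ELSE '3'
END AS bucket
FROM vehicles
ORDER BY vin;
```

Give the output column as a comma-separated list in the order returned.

3, 8, 13, 3, 3, 3, 3, 3, 13, 3, 33, 3, 3, 3

vin=B20: make='Honda' → outer ELSE → 3
vin=B24: make='Tesla' → inner[ELSE] → 8
vin=B36: make='Kia' → inner[year >= 1999] → 13
vin=B39: make='Honda' → outer ELSE → 3
vin=B42: make='Ford' → outer ELSE → 3
vin=B44: make='Ford' → outer ELSE → 3
vin=B45: make='Toyota' → outer ELSE → 3
vin=B47: make='Honda' → outer ELSE → 3
vin=B59: make='Kia' → inner[year >= 1999] → 13
vin=B66: make='BMW' → outer ELSE → 3
vin=B90: make='Tesla' → inner[mpg < 12] → 33
vin=B91: make='Honda' → outer ELSE → 3
vin=B97: make='BMW' → outer ELSE → 3
vin=B99: make='Ford' → outer ELSE → 3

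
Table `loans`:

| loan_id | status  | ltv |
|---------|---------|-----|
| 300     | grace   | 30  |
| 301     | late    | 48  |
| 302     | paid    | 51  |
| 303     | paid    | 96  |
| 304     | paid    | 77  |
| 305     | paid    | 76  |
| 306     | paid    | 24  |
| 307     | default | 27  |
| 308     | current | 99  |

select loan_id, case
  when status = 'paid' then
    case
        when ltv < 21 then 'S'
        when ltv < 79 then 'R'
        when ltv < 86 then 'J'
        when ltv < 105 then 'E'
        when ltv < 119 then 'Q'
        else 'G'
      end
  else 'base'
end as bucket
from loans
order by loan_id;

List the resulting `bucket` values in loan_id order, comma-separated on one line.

loan_id=300: status='grace' → outer ELSE → base
loan_id=301: status='late' → outer ELSE → base
loan_id=302: status='paid' → inner[ltv < 79] → R
loan_id=303: status='paid' → inner[ltv < 105] → E
loan_id=304: status='paid' → inner[ltv < 79] → R
loan_id=305: status='paid' → inner[ltv < 79] → R
loan_id=306: status='paid' → inner[ltv < 79] → R
loan_id=307: status='default' → outer ELSE → base
loan_id=308: status='current' → outer ELSE → base

base, base, R, E, R, R, R, base, base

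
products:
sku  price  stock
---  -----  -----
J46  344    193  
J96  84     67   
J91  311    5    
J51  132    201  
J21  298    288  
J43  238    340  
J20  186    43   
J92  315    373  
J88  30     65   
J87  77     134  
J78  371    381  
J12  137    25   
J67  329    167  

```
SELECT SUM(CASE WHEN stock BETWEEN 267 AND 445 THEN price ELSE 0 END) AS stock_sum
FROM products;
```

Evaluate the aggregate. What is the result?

sku=J46: ✗
sku=J96: ✗
sku=J91: ✗
sku=J51: ✗
sku=J21: ✓ → 298
sku=J43: ✓ → 238
sku=J20: ✗
sku=J92: ✓ → 315
sku=J88: ✗
sku=J87: ✗
sku=J78: ✓ → 371
sku=J12: ✗
sku=J67: ✗
stock_sum = 298 + 238 + 315 + 371 = 1222

1222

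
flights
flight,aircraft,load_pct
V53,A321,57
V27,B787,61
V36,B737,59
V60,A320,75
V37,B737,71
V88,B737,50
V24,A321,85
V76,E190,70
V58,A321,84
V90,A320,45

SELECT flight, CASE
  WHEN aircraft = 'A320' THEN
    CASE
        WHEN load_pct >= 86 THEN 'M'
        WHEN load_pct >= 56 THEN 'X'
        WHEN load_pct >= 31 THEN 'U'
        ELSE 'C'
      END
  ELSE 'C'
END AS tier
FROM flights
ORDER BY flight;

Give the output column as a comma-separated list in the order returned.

flight=V24: aircraft='A321' → outer ELSE → C
flight=V27: aircraft='B787' → outer ELSE → C
flight=V36: aircraft='B737' → outer ELSE → C
flight=V37: aircraft='B737' → outer ELSE → C
flight=V53: aircraft='A321' → outer ELSE → C
flight=V58: aircraft='A321' → outer ELSE → C
flight=V60: aircraft='A320' → inner[load_pct >= 56] → X
flight=V76: aircraft='E190' → outer ELSE → C
flight=V88: aircraft='B737' → outer ELSE → C
flight=V90: aircraft='A320' → inner[load_pct >= 31] → U

C, C, C, C, C, C, X, C, C, U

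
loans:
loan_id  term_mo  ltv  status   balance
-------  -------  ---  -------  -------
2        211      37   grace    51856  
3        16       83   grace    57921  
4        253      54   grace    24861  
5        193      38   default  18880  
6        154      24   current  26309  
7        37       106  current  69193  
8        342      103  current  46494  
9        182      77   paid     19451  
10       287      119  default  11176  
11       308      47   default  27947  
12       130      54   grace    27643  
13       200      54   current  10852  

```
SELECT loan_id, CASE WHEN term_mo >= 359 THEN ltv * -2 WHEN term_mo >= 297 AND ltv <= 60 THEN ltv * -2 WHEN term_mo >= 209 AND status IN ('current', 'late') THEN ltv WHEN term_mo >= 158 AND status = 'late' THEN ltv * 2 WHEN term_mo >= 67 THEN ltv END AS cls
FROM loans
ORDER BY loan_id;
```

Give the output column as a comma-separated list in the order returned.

37, NULL, 54, 38, 24, NULL, 103, 77, 119, -94, 54, 54

loan_id=2: term_mo >= 67 → 37
loan_id=3: (no match → NULL) → NULL
loan_id=4: term_mo >= 67 → 54
loan_id=5: term_mo >= 67 → 38
loan_id=6: term_mo >= 67 → 24
loan_id=7: (no match → NULL) → NULL
loan_id=8: term_mo >= 209 AND status IN ('current', 'late') → 103
loan_id=9: term_mo >= 67 → 77
loan_id=10: term_mo >= 67 → 119
loan_id=11: term_mo >= 297 AND ltv <= 60 → -94
loan_id=12: term_mo >= 67 → 54
loan_id=13: term_mo >= 67 → 54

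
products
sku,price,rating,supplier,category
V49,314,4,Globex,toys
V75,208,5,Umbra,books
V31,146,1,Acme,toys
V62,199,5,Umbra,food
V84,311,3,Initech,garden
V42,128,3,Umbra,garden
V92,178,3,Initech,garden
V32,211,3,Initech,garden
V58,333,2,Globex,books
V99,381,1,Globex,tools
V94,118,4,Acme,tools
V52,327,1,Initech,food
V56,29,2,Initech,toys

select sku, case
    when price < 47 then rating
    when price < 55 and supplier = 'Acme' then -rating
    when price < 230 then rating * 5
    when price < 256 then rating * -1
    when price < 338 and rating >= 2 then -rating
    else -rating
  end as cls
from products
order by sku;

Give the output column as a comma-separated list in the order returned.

5, 15, 15, -4, -1, 2, -2, 25, 25, -3, 15, 20, -1

sku=V31: price < 230 → 5
sku=V32: price < 230 → 15
sku=V42: price < 230 → 15
sku=V49: price < 338 and rating >= 2 → -4
sku=V52: ELSE → -1
sku=V56: price < 47 → 2
sku=V58: price < 338 and rating >= 2 → -2
sku=V62: price < 230 → 25
sku=V75: price < 230 → 25
sku=V84: price < 338 and rating >= 2 → -3
sku=V92: price < 230 → 15
sku=V94: price < 230 → 20
sku=V99: ELSE → -1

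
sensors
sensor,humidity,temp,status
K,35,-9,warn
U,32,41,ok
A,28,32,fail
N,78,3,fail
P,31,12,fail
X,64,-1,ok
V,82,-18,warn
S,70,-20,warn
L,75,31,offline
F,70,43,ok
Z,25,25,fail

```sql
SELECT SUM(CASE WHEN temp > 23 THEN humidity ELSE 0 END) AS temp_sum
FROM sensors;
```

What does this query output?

230

sensor=K: ✗
sensor=U: ✓ → 32
sensor=A: ✓ → 28
sensor=N: ✗
sensor=P: ✗
sensor=X: ✗
sensor=V: ✗
sensor=S: ✗
sensor=L: ✓ → 75
sensor=F: ✓ → 70
sensor=Z: ✓ → 25
temp_sum = 32 + 28 + 75 + 70 + 25 = 230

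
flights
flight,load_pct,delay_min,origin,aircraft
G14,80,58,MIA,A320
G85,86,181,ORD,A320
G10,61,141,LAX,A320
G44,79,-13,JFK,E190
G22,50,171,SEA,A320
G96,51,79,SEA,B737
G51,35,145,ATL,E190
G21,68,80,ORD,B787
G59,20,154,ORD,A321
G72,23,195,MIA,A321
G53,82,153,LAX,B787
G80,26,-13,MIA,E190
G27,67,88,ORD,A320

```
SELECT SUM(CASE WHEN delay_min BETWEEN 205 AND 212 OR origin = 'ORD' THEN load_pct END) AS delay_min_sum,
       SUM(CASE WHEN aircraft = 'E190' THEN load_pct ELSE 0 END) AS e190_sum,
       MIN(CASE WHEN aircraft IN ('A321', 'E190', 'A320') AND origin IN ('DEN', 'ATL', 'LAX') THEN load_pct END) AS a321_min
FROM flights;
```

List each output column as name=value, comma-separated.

delay_min_sum=241, e190_sum=140, a321_min=35

[delay_min_sum: delay_min BETWEEN 205 AND 212 OR origin = 'ORD']
flight=G14: ✗
flight=G85: ✓ → 86
flight=G10: ✗
flight=G44: ✗
flight=G22: ✗
flight=G96: ✗
flight=G51: ✗
flight=G21: ✓ → 68
flight=G59: ✓ → 20
flight=G72: ✗
flight=G53: ✗
flight=G80: ✗
flight=G27: ✓ → 67
delay_min_sum = 86 + 68 + 20 + 67 = 241
—
[e190_sum: aircraft = 'E190']
flight=G14: ✗
flight=G85: ✗
flight=G10: ✗
flight=G44: ✓ → 79
flight=G22: ✗
flight=G96: ✗
flight=G51: ✓ → 35
flight=G21: ✗
flight=G59: ✗
flight=G72: ✗
flight=G53: ✗
flight=G80: ✓ → 26
flight=G27: ✗
e190_sum = 79 + 35 + 26 = 140
—
[a321_min: aircraft IN ('A321', 'E190', 'A320') AND origin IN ('DEN', 'ATL', 'LAX')]
flight=G14: ✗
flight=G85: ✗
flight=G10: ✓ → 61
flight=G44: ✗
flight=G22: ✗
flight=G96: ✗
flight=G51: ✓ → 35
flight=G21: ✗
flight=G59: ✗
flight=G72: ✗
flight=G53: ✗
flight=G80: ✗
flight=G27: ✗
a321_min = MIN(61, 35) = 35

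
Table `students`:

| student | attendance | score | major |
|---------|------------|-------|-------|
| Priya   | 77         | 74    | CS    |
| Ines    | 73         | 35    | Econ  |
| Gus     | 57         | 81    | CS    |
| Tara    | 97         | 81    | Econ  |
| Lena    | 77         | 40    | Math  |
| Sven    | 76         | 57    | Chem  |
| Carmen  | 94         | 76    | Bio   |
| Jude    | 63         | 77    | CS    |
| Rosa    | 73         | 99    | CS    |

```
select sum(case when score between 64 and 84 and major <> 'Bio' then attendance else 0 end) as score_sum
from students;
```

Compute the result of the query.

student=Priya: ✓ → 77
student=Ines: ✗
student=Gus: ✓ → 57
student=Tara: ✓ → 97
student=Lena: ✗
student=Sven: ✗
student=Carmen: ✗
student=Jude: ✓ → 63
student=Rosa: ✗
score_sum = 77 + 57 + 97 + 63 = 294

294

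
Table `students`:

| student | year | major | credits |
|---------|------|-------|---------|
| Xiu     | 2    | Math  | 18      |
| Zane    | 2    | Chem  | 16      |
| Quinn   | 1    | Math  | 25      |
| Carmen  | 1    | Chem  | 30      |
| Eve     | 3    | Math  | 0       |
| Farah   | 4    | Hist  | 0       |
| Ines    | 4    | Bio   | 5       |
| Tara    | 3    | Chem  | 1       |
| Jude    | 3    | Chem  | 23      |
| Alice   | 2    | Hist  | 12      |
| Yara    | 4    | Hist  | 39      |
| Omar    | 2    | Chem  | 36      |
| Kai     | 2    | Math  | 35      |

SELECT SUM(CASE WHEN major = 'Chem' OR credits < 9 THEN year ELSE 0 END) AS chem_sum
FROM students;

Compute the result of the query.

22

student=Xiu: ✗
student=Zane: ✓ → 2
student=Quinn: ✗
student=Carmen: ✓ → 1
student=Eve: ✓ → 3
student=Farah: ✓ → 4
student=Ines: ✓ → 4
student=Tara: ✓ → 3
student=Jude: ✓ → 3
student=Alice: ✗
student=Yara: ✗
student=Omar: ✓ → 2
student=Kai: ✗
chem_sum = 2 + 1 + 3 + 4 + 4 + 3 + 3 + 2 = 22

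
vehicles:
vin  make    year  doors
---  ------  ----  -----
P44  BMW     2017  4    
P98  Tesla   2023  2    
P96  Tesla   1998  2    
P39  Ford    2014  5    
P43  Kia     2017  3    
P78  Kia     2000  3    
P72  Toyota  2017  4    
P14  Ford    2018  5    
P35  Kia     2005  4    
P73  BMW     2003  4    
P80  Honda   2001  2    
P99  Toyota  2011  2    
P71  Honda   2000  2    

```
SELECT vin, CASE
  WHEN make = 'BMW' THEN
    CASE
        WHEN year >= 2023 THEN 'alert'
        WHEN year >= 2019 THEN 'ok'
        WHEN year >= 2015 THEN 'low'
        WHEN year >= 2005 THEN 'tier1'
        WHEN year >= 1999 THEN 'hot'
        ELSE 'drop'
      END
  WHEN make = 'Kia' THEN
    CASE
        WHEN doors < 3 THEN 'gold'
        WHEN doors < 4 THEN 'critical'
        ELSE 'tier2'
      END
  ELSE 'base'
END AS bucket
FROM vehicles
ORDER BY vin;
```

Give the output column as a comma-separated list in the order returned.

base, tier2, base, critical, low, base, base, hot, critical, base, base, base, base

vin=P14: make='Ford' → outer ELSE → base
vin=P35: make='Kia' → inner[ELSE] → tier2
vin=P39: make='Ford' → outer ELSE → base
vin=P43: make='Kia' → inner[doors < 4] → critical
vin=P44: make='BMW' → inner[year >= 2015] → low
vin=P71: make='Honda' → outer ELSE → base
vin=P72: make='Toyota' → outer ELSE → base
vin=P73: make='BMW' → inner[year >= 1999] → hot
vin=P78: make='Kia' → inner[doors < 4] → critical
vin=P80: make='Honda' → outer ELSE → base
vin=P96: make='Tesla' → outer ELSE → base
vin=P98: make='Tesla' → outer ELSE → base
vin=P99: make='Toyota' → outer ELSE → base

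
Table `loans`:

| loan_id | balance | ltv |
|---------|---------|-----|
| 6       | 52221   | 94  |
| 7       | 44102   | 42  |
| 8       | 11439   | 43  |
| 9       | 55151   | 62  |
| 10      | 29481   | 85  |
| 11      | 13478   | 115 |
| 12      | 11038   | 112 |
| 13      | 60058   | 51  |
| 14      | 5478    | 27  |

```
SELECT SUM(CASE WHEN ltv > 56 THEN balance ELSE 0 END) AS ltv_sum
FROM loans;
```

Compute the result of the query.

loan_id=6: ✓ → 52221
loan_id=7: ✗
loan_id=8: ✗
loan_id=9: ✓ → 55151
loan_id=10: ✓ → 29481
loan_id=11: ✓ → 13478
loan_id=12: ✓ → 11038
loan_id=13: ✗
loan_id=14: ✗
ltv_sum = 52221 + 55151 + 29481 + 13478 + 11038 = 161369

161369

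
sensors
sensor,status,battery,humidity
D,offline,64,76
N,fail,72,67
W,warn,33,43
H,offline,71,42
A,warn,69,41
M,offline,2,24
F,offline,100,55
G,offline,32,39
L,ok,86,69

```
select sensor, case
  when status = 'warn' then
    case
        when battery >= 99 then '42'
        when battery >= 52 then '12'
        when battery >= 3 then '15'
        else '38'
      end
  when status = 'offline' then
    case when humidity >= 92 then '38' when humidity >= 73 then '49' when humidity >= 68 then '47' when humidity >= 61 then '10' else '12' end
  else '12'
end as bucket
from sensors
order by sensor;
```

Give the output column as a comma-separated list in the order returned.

12, 49, 12, 12, 12, 12, 12, 12, 15

sensor=A: status='warn' → inner[battery >= 52] → 12
sensor=D: status='offline' → inner[humidity >= 73] → 49
sensor=F: status='offline' → inner[ELSE] → 12
sensor=G: status='offline' → inner[ELSE] → 12
sensor=H: status='offline' → inner[ELSE] → 12
sensor=L: status='ok' → outer ELSE → 12
sensor=M: status='offline' → inner[ELSE] → 12
sensor=N: status='fail' → outer ELSE → 12
sensor=W: status='warn' → inner[battery >= 3] → 15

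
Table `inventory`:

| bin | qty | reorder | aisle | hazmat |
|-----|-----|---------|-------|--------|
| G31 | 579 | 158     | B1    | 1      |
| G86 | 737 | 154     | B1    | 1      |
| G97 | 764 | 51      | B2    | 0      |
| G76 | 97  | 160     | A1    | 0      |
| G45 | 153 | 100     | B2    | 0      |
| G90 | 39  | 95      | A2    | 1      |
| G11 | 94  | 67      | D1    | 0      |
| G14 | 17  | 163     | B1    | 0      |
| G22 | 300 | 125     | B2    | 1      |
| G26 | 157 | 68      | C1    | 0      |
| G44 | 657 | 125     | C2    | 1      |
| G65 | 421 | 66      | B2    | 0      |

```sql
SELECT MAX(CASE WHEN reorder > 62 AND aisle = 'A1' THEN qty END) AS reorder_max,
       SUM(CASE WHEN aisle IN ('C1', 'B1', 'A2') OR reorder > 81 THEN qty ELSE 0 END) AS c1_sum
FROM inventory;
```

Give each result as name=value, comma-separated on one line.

reorder_max=97, c1_sum=2736

[reorder_max: reorder > 62 AND aisle = 'A1']
bin=G31: ✗
bin=G86: ✗
bin=G97: ✗
bin=G76: ✓ → 97
bin=G45: ✗
bin=G90: ✗
bin=G11: ✗
bin=G14: ✗
bin=G22: ✗
bin=G26: ✗
bin=G44: ✗
bin=G65: ✗
reorder_max = MAX(97) = 97
—
[c1_sum: aisle IN ('C1', 'B1', 'A2') OR reorder > 81]
bin=G31: ✓ → 579
bin=G86: ✓ → 737
bin=G97: ✗
bin=G76: ✓ → 97
bin=G45: ✓ → 153
bin=G90: ✓ → 39
bin=G11: ✗
bin=G14: ✓ → 17
bin=G22: ✓ → 300
bin=G26: ✓ → 157
bin=G44: ✓ → 657
bin=G65: ✗
c1_sum = 579 + 737 + 97 + 153 + 39 + 17 + 300 + 157 + 657 = 2736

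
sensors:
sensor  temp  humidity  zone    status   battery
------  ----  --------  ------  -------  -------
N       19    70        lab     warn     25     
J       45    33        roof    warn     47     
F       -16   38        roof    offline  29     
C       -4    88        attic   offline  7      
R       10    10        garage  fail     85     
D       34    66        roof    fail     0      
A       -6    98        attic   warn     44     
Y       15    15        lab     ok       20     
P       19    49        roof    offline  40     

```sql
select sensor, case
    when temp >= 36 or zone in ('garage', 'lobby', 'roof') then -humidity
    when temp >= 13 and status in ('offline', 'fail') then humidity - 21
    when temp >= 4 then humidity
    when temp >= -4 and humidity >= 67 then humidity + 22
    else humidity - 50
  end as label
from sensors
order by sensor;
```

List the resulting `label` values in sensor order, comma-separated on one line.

48, 110, -66, -38, -33, 70, -49, -10, 15

sensor=A: ELSE → 48
sensor=C: temp >= -4 and humidity >= 67 → 110
sensor=D: temp >= 36 or zone in ('garage', 'lobby', 'roof') → -66
sensor=F: temp >= 36 or zone in ('garage', 'lobby', 'roof') → -38
sensor=J: temp >= 36 or zone in ('garage', 'lobby', 'roof') → -33
sensor=N: temp >= 4 → 70
sensor=P: temp >= 36 or zone in ('garage', 'lobby', 'roof') → -49
sensor=R: temp >= 36 or zone in ('garage', 'lobby', 'roof') → -10
sensor=Y: temp >= 4 → 15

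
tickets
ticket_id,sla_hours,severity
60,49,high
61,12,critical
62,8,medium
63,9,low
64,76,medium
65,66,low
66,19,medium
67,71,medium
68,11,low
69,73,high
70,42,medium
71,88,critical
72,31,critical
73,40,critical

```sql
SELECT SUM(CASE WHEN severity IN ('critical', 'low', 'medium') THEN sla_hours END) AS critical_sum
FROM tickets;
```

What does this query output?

ticket_id=60: ✗
ticket_id=61: ✓ → 12
ticket_id=62: ✓ → 8
ticket_id=63: ✓ → 9
ticket_id=64: ✓ → 76
ticket_id=65: ✓ → 66
ticket_id=66: ✓ → 19
ticket_id=67: ✓ → 71
ticket_id=68: ✓ → 11
ticket_id=69: ✗
ticket_id=70: ✓ → 42
ticket_id=71: ✓ → 88
ticket_id=72: ✓ → 31
ticket_id=73: ✓ → 40
critical_sum = 12 + 8 + 9 + 76 + 66 + 19 + 71 + 11 + 42 + 88 + 31 + 40 = 473

473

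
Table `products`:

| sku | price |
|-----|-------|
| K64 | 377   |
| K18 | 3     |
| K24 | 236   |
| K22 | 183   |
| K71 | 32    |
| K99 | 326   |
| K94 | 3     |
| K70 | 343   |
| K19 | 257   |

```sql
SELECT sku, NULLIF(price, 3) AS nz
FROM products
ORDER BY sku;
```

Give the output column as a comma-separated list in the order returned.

sku=K18: price=3 vs 3: equal → NULL
sku=K19: price=257 vs 3: differ → 257
sku=K22: price=183 vs 3: differ → 183
sku=K24: price=236 vs 3: differ → 236
sku=K64: price=377 vs 3: differ → 377
sku=K70: price=343 vs 3: differ → 343
sku=K71: price=32 vs 3: differ → 32
sku=K94: price=3 vs 3: equal → NULL
sku=K99: price=326 vs 3: differ → 326

NULL, 257, 183, 236, 377, 343, 32, NULL, 326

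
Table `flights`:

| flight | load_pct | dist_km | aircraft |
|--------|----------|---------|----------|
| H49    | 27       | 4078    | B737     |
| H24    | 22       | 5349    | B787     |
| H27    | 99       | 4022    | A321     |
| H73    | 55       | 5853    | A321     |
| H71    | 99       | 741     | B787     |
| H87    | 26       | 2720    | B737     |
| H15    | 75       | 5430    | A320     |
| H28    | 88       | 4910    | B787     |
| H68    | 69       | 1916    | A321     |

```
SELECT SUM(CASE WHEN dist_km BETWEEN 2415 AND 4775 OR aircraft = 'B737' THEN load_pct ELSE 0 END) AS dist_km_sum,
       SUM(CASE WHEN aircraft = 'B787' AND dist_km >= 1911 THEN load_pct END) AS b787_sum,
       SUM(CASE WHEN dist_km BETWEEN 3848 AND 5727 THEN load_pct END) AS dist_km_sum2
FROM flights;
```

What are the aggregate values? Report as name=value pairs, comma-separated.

dist_km_sum=152, b787_sum=110, dist_km_sum2=311

[dist_km_sum: dist_km BETWEEN 2415 AND 4775 OR aircraft = 'B737']
flight=H49: ✓ → 27
flight=H24: ✗
flight=H27: ✓ → 99
flight=H73: ✗
flight=H71: ✗
flight=H87: ✓ → 26
flight=H15: ✗
flight=H28: ✗
flight=H68: ✗
dist_km_sum = 27 + 99 + 26 = 152
—
[b787_sum: aircraft = 'B787' AND dist_km >= 1911]
flight=H49: ✗
flight=H24: ✓ → 22
flight=H27: ✗
flight=H73: ✗
flight=H71: ✗
flight=H87: ✗
flight=H15: ✗
flight=H28: ✓ → 88
flight=H68: ✗
b787_sum = 22 + 88 = 110
—
[dist_km_sum2: dist_km BETWEEN 3848 AND 5727]
flight=H49: ✓ → 27
flight=H24: ✓ → 22
flight=H27: ✓ → 99
flight=H73: ✗
flight=H71: ✗
flight=H87: ✗
flight=H15: ✓ → 75
flight=H28: ✓ → 88
flight=H68: ✗
dist_km_sum2 = 27 + 22 + 99 + 75 + 88 = 311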